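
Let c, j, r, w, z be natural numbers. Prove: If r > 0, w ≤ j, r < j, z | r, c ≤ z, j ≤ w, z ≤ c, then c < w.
Since z ≤ c and c ≤ z, z = c. Since z | r, c | r. Because r > 0, c ≤ r. j ≤ w and w ≤ j, thus j = w. r < j, so r < w. c ≤ r, so c < w.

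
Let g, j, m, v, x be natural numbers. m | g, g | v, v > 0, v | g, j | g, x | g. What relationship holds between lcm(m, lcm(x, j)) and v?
lcm(m, lcm(x, j)) ≤ v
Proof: Because g | v and v | g, g = v. From x | g and j | g, lcm(x, j) | g. m | g, so lcm(m, lcm(x, j)) | g. Since g = v, lcm(m, lcm(x, j)) | v. v > 0, so lcm(m, lcm(x, j)) ≤ v.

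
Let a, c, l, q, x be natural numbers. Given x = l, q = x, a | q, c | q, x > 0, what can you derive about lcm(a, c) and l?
lcm(a, c) ≤ l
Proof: a | q and c | q, hence lcm(a, c) | q. Since q = x, lcm(a, c) | x. Since x > 0, lcm(a, c) ≤ x. x = l, so lcm(a, c) ≤ l.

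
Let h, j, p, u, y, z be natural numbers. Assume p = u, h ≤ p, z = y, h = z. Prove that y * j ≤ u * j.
From h = z and z = y, h = y. h ≤ p, so y ≤ p. From p = u, y ≤ u. Then y * j ≤ u * j.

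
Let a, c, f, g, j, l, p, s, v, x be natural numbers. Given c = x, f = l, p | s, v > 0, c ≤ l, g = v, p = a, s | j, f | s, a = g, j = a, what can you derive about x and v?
x ≤ v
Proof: Since c = x and c ≤ l, x ≤ l. a = g and g = v, so a = v. Since j = a and s | j, s | a. p = a and p | s, thus a | s. Since s | a, s = a. Because f = l and f | s, l | s. Since s = a, l | a. Since a = v, l | v. v > 0, so l ≤ v. x ≤ l, so x ≤ v.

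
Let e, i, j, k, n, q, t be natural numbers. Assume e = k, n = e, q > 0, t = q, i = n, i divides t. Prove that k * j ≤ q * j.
From n = e and e = k, n = k. Because t = q and i divides t, i divides q. i = n, so n divides q. From q > 0, n ≤ q. Because n = k, k ≤ q. By multiplying by a non-negative, k * j ≤ q * j.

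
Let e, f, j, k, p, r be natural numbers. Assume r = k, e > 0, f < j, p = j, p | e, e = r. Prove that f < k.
Since e = r and r = k, e = k. Because p = j and p | e, j | e. e > 0, so j ≤ e. f < j, so f < e. e = k, so f < k.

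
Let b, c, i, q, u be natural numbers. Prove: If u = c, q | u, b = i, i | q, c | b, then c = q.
b = i and c | b, therefore c | i. i | q, so c | q. u = c and q | u, so q | c. Since c | q, c = q.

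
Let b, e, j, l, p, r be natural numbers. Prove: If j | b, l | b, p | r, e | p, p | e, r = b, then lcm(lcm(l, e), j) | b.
p | e and e | p, therefore p = e. r = b and p | r, so p | b. p = e, so e | b. Since l | b, lcm(l, e) | b. j | b, so lcm(lcm(l, e), j) | b.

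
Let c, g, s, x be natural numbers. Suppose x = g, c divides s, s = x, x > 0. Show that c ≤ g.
s = x and c divides s, thus c divides x. x > 0, so c ≤ x. Since x = g, c ≤ g.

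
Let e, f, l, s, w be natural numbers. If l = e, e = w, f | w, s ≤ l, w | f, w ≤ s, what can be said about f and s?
f = s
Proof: f | w and w | f, so f = w. l = e and s ≤ l, therefore s ≤ e. e = w, so s ≤ w. Since w ≤ s, w = s. From f = w, f = s.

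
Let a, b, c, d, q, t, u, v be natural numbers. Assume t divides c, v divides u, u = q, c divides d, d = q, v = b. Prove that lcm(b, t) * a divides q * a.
From u = q and v divides u, v divides q. v = b, so b divides q. From d = q and c divides d, c divides q. t divides c, so t divides q. b divides q, so lcm(b, t) divides q. Then lcm(b, t) * a divides q * a.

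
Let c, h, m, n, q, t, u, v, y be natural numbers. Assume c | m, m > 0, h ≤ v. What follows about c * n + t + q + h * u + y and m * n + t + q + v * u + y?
c * n + t + q + h * u + y ≤ m * n + t + q + v * u + y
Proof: c | m and m > 0, so c ≤ m. Then c * n ≤ m * n. Then c * n + t ≤ m * n + t. Then c * n + t + q ≤ m * n + t + q. Because h ≤ v, h * u ≤ v * u. Then h * u + y ≤ v * u + y. Since c * n + t + q ≤ m * n + t + q, c * n + t + q + h * u + y ≤ m * n + t + q + v * u + y.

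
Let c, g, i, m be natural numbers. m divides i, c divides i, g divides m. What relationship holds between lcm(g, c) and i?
lcm(g, c) divides i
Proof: g divides m and m divides i, hence g divides i. c divides i, so lcm(g, c) divides i.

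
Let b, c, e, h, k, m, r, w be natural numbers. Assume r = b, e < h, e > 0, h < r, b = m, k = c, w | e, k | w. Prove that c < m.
Because k | w and w | e, k | e. From k = c, c | e. Since e > 0, c ≤ e. r = b and b = m, hence r = m. Since e < h and h < r, e < r. Since r = m, e < m. Because c ≤ e, c < m.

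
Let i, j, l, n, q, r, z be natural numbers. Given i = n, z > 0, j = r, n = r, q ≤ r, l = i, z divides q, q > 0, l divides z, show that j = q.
From i = n and n = r, i = r. Since l = i and l divides z, i divides z. From z > 0, i ≤ z. Since i = r, r ≤ z. z divides q and q > 0, thus z ≤ q. Since r ≤ z, r ≤ q. From q ≤ r, r = q. j = r, so j = q.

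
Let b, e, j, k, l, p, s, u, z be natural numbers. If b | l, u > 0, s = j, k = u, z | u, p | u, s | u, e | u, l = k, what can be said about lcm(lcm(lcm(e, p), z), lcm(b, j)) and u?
lcm(lcm(lcm(e, p), z), lcm(b, j)) ≤ u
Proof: From e | u and p | u, lcm(e, p) | u. z | u, so lcm(lcm(e, p), z) | u. l = k and k = u, so l = u. Since b | l, b | u. s = j and s | u, thus j | u. b | u, so lcm(b, j) | u. lcm(lcm(e, p), z) | u, so lcm(lcm(lcm(e, p), z), lcm(b, j)) | u. Since u > 0, lcm(lcm(lcm(e, p), z), lcm(b, j)) ≤ u.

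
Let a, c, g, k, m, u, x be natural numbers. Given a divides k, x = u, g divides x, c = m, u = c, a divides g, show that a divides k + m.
x = u and u = c, so x = c. a divides g and g divides x, therefore a divides x. Since x = c, a divides c. Since c = m, a divides m. Because a divides k, a divides k + m.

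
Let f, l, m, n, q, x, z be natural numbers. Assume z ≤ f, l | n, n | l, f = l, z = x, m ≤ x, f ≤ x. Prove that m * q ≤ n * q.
Since z = x and z ≤ f, x ≤ f. f ≤ x, so x = f. f = l, so x = l. Because l | n and n | l, l = n. x = l, so x = n. Since m ≤ x, m ≤ n. Then m * q ≤ n * q.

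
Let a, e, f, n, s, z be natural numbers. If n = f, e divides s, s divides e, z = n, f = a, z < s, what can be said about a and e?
a < e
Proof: Because s divides e and e divides s, s = e. From n = f and f = a, n = a. From z = n and z < s, n < s. n = a, so a < s. Because s = e, a < e.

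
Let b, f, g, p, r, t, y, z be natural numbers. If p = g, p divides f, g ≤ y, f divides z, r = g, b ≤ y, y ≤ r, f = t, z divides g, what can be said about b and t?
b ≤ t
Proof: From r = g and y ≤ r, y ≤ g. g ≤ y, so y = g. p = g and p divides f, so g divides f. Because f divides z and z divides g, f divides g. g divides f, so g = f. y = g, so y = f. Since f = t, y = t. Because b ≤ y, b ≤ t.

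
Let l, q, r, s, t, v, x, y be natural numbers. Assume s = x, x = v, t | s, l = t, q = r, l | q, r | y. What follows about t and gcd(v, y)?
t | gcd(v, y)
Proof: From s = x and x = v, s = v. Since t | s, t | v. q = r and l | q, so l | r. r | y, so l | y. Since l = t, t | y. t | v, so t | gcd(v, y).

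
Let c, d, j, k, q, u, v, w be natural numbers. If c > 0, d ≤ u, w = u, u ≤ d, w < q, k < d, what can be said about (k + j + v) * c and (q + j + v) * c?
(k + j + v) * c < (q + j + v) * c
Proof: u ≤ d and d ≤ u, thus u = d. w = u, so w = d. Since w < q, d < q. From k < d, k < q. Then k + j < q + j. Then k + j + v < q + j + v. Since c > 0, by multiplying by a positive, (k + j + v) * c < (q + j + v) * c.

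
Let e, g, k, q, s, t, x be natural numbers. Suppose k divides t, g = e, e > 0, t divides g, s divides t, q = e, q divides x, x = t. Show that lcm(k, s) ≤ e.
g = e and t divides g, so t divides e. q = e and q divides x, thus e divides x. Since x = t, e divides t. Since t divides e, t = e. k divides t and s divides t, therefore lcm(k, s) divides t. t = e, so lcm(k, s) divides e. e > 0, so lcm(k, s) ≤ e.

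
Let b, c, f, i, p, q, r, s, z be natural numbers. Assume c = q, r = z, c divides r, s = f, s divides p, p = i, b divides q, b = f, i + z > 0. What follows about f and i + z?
f ≤ i + z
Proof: p = i and s divides p, so s divides i. s = f, so f divides i. b = f and b divides q, so f divides q. c = q and c divides r, thus q divides r. From f divides q, f divides r. r = z, so f divides z. f divides i, so f divides i + z. Since i + z > 0, f ≤ i + z.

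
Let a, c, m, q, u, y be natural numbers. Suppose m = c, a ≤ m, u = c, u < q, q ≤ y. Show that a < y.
m = c and a ≤ m, thus a ≤ c. u = c and u < q, thus c < q. Since q ≤ y, c < y. Since a ≤ c, a < y.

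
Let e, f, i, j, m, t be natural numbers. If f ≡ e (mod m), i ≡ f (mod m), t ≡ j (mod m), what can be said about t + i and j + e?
t + i ≡ j + e (mod m)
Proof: From i ≡ f (mod m) and f ≡ e (mod m), i ≡ e (mod m). t ≡ j (mod m), so t + i ≡ j + e (mod m).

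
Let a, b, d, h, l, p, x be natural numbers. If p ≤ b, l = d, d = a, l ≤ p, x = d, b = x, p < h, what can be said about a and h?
a < h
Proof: Because b = x and p ≤ b, p ≤ x. Since x = d, p ≤ d. From l = d and l ≤ p, d ≤ p. p ≤ d, so p = d. Because d = a, p = a. Since p < h, a < h.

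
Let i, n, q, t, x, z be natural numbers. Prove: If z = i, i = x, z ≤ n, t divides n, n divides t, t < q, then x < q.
z = i and i = x, so z = x. z ≤ n, so x ≤ n. From t divides n and n divides t, t = n. Since t < q, n < q. Since x ≤ n, x < q.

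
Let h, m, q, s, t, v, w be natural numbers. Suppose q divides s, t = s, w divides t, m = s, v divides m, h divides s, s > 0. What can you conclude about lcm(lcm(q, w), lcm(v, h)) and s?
lcm(lcm(q, w), lcm(v, h)) ≤ s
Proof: t = s and w divides t, so w divides s. q divides s, so lcm(q, w) divides s. m = s and v divides m, so v divides s. Because h divides s, lcm(v, h) divides s. Since lcm(q, w) divides s, lcm(lcm(q, w), lcm(v, h)) divides s. s > 0, so lcm(lcm(q, w), lcm(v, h)) ≤ s.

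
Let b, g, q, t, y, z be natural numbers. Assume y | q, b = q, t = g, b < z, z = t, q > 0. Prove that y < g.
Since y | q and q > 0, y ≤ q. From z = t and t = g, z = g. b < z, so b < g. b = q, so q < g. y ≤ q, so y < g.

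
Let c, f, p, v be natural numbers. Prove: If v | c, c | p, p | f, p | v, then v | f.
Because v | c and c | p, v | p. Since p | v, p = v. p | f, so v | f.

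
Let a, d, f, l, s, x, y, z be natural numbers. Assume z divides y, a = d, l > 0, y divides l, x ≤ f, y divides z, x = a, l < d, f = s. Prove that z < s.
Because y divides z and z divides y, y = z. Since y divides l, z divides l. From l > 0, z ≤ l. x = a and a = d, thus x = d. Because f = s and x ≤ f, x ≤ s. x = d, so d ≤ s. From l < d, l < s. Since z ≤ l, z < s.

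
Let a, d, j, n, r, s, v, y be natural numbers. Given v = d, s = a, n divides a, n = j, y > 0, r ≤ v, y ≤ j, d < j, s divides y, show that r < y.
n = j and n divides a, thus j divides a. Because s = a and s divides y, a divides y. Since j divides a, j divides y. y > 0, so j ≤ y. Since y ≤ j, j = y. v = d and r ≤ v, therefore r ≤ d. Since d < j, r < j. j = y, so r < y.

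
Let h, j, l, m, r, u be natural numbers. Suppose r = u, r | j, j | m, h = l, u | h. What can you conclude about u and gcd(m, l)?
u | gcd(m, l)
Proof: From r = u and r | j, u | j. j | m, so u | m. h = l and u | h, hence u | l. Since u | m, u | gcd(m, l).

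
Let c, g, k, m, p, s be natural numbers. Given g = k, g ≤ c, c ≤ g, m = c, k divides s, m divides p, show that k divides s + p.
From c ≤ g and g ≤ c, c = g. g = k, so c = k. From m = c and m divides p, c divides p. c = k, so k divides p. k divides s, so k divides s + p.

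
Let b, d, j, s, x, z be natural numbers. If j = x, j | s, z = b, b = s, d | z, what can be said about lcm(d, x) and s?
lcm(d, x) | s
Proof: From z = b and d | z, d | b. Since b = s, d | s. Since j = x and j | s, x | s. Since d | s, lcm(d, x) | s.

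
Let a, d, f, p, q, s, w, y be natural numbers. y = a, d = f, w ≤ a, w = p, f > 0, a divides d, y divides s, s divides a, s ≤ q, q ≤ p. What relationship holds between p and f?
p ≤ f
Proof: y = a and y divides s, so a divides s. Since s divides a, s = a. Since s ≤ q, a ≤ q. Since q ≤ p, a ≤ p. Since w = p and w ≤ a, p ≤ a. a ≤ p, so a = p. From d = f and a divides d, a divides f. Since a = p, p divides f. Since f > 0, p ≤ f.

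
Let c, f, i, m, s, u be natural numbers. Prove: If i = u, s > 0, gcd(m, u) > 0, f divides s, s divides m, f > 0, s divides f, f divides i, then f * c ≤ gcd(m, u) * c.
s divides f and f > 0, therefore s ≤ f. Because f divides s and s > 0, f ≤ s. s ≤ f, so s = f. s divides m, so f divides m. i = u and f divides i, so f divides u. Since f divides m, f divides gcd(m, u). Since gcd(m, u) > 0, f ≤ gcd(m, u). By multiplying by a non-negative, f * c ≤ gcd(m, u) * c.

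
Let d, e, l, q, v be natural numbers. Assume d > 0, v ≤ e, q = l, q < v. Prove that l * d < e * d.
Since q < v and v ≤ e, q < e. q = l, so l < e. Since d > 0, l * d < e * d.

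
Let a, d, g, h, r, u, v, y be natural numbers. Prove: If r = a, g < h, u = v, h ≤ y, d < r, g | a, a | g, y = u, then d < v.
Since y = u and u = v, y = v. r = a and d < r, thus d < a. g | a and a | g, so g = a. Since g < h, a < h. h ≤ y, so a < y. d < a, so d < y. y = v, so d < v.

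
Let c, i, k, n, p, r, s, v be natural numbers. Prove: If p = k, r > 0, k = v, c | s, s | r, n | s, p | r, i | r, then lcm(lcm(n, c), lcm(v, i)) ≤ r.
n | s and c | s, so lcm(n, c) | s. Since s | r, lcm(n, c) | r. From p = k and k = v, p = v. Since p | r, v | r. Since i | r, lcm(v, i) | r. Since lcm(n, c) | r, lcm(lcm(n, c), lcm(v, i)) | r. From r > 0, lcm(lcm(n, c), lcm(v, i)) ≤ r.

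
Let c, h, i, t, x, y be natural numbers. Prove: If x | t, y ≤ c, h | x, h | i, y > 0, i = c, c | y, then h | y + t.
c | y and y > 0, so c ≤ y. y ≤ c, so c = y. i = c and h | i, therefore h | c. Since c = y, h | y. From h | x and x | t, h | t. Since h | y, h | y + t.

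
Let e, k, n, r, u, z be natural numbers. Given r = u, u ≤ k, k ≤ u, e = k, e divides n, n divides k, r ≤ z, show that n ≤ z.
From u ≤ k and k ≤ u, u = k. Since r = u, r = k. Because e = k and e divides n, k divides n. Since n divides k, k = n. Since r = k, r = n. r ≤ z, so n ≤ z.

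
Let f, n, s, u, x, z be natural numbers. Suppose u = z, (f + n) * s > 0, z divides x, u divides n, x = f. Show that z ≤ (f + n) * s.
Since x = f and z divides x, z divides f. From u = z and u divides n, z divides n. z divides f, so z divides f + n. Then z divides (f + n) * s. (f + n) * s > 0, so z ≤ (f + n) * s.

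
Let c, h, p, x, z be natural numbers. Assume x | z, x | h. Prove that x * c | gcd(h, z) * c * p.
From x | h and x | z, x | gcd(h, z). Then x * c | gcd(h, z) * c. Then x * c | gcd(h, z) * c * p.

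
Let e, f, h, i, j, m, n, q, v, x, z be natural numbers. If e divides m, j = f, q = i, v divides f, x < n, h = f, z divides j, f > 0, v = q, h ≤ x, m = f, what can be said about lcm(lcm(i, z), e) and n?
lcm(lcm(i, z), e) < n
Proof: Since v = q and q = i, v = i. Since v divides f, i divides f. j = f and z divides j, hence z divides f. Since i divides f, lcm(i, z) divides f. Since m = f and e divides m, e divides f. Because lcm(i, z) divides f, lcm(lcm(i, z), e) divides f. From f > 0, lcm(lcm(i, z), e) ≤ f. Since h ≤ x and x < n, h < n. From h = f, f < n. Because lcm(lcm(i, z), e) ≤ f, lcm(lcm(i, z), e) < n.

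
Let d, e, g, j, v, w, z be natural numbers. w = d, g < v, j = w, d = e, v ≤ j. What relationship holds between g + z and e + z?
g + z < e + z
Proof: Since j = w and w = d, j = d. d = e, so j = e. Since v ≤ j, v ≤ e. g < v, so g < e. Then g + z < e + z.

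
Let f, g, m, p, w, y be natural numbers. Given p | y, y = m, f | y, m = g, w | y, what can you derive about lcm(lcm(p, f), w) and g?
lcm(lcm(p, f), w) | g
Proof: y = m and m = g, thus y = g. p | y and f | y, therefore lcm(p, f) | y. w | y, so lcm(lcm(p, f), w) | y. Since y = g, lcm(lcm(p, f), w) | g.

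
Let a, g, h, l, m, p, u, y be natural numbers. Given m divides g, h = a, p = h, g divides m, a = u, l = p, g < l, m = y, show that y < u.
p = h and h = a, thus p = a. Since a = u, p = u. g divides m and m divides g, hence g = m. Since g < l, m < l. From l = p, m < p. p = u, so m < u. m = y, so y < u.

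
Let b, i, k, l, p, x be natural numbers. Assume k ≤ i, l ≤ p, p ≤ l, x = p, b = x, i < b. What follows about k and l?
k < l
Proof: p ≤ l and l ≤ p, so p = l. b = x and x = p, so b = p. k ≤ i and i < b, thus k < b. b = p, so k < p. Since p = l, k < l.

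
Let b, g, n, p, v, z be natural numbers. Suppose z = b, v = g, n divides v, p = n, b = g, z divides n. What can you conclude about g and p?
g = p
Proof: v = g and n divides v, thus n divides g. Because z = b and b = g, z = g. Because z divides n, g divides n. Since n divides g, n = g. p = n, so p = g. Then g = p.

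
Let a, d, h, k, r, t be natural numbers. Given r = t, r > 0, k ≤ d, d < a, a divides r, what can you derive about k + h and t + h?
k + h < t + h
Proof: k ≤ d and d < a, so k < a. From a divides r and r > 0, a ≤ r. Since r = t, a ≤ t. Since k < a, k < t. Then k + h < t + h.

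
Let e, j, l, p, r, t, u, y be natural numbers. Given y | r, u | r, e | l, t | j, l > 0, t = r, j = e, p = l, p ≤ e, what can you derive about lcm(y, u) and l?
lcm(y, u) | l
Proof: Since e | l and l > 0, e ≤ l. p = l and p ≤ e, hence l ≤ e. Since e ≤ l, e = l. Since j = e, j = l. y | r and u | r, therefore lcm(y, u) | r. t = r and t | j, therefore r | j. Since lcm(y, u) | r, lcm(y, u) | j. j = l, so lcm(y, u) | l.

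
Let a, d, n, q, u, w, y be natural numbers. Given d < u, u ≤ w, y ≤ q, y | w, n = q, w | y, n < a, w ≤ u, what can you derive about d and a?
d < a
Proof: u ≤ w and w ≤ u, hence u = w. w | y and y | w, therefore w = y. u = w, so u = y. d < u, so d < y. n = q and n < a, therefore q < a. From y ≤ q, y < a. d < y, so d < a.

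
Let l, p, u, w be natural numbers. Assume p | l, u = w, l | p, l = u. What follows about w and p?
w = p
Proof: p | l and l | p, hence p = l. Since l = u, p = u. u = w, so p = w. Then w = p.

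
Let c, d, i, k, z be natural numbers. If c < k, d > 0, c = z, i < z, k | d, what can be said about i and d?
i < d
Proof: c = z and c < k, thus z < k. Since k | d and d > 0, k ≤ d. Since z < k, z < d. i < z, so i < d.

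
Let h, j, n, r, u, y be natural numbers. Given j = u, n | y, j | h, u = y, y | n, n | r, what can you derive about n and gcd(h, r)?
n | gcd(h, r)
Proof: Since y | n and n | y, y = n. u = y, so u = n. j = u and j | h, therefore u | h. u = n, so n | h. Since n | r, n | gcd(h, r).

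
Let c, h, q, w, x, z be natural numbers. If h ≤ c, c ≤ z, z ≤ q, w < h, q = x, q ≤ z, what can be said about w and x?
w < x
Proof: Because z ≤ q and q ≤ z, z = q. q = x, so z = x. Since h ≤ c and c ≤ z, h ≤ z. From w < h, w < z. Because z = x, w < x.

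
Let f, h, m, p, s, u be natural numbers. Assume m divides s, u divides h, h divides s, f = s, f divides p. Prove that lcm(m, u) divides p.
u divides h and h divides s, so u divides s. From m divides s, lcm(m, u) divides s. f = s and f divides p, therefore s divides p. Since lcm(m, u) divides s, lcm(m, u) divides p.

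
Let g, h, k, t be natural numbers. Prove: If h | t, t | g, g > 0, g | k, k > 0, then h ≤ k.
Since h | t and t | g, h | g. g > 0, so h ≤ g. Because g | k and k > 0, g ≤ k. h ≤ g, so h ≤ k.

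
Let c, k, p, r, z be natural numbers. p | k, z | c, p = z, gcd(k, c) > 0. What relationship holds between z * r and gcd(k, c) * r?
z * r ≤ gcd(k, c) * r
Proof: p = z and p | k, hence z | k. Because z | c, z | gcd(k, c). gcd(k, c) > 0, so z ≤ gcd(k, c). Then z * r ≤ gcd(k, c) * r.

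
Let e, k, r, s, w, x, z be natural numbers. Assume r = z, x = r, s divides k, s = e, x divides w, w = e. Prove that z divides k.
From x = r and x divides w, r divides w. w = e, so r divides e. r = z, so z divides e. s = e and s divides k, so e divides k. Since z divides e, z divides k.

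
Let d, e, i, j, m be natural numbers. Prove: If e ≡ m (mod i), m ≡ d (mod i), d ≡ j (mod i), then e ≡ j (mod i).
From e ≡ m (mod i) and m ≡ d (mod i), e ≡ d (mod i). Since d ≡ j (mod i), e ≡ j (mod i).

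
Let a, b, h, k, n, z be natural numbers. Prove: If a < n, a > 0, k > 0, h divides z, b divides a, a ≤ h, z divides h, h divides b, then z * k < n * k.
Because h divides b and b divides a, h divides a. Since a > 0, h ≤ a. a ≤ h, so a = h. Since h divides z and z divides h, h = z. Because a = h, a = z. Since a < n, z < n. Since k > 0, by multiplying by a positive, z * k < n * k.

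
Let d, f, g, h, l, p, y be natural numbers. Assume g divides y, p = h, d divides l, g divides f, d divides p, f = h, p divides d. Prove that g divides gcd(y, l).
f = h and g divides f, thus g divides h. d divides p and p divides d, therefore d = p. p = h, so d = h. d divides l, so h divides l. g divides h, so g divides l. g divides y, so g divides gcd(y, l).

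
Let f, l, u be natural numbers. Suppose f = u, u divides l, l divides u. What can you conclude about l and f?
l = f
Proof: From u divides l and l divides u, u = l. Since f = u, f = l. Then l = f.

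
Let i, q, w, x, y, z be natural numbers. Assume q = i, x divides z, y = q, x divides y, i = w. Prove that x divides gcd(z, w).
Since q = i and i = w, q = w. Because y = q and x divides y, x divides q. From q = w, x divides w. x divides z, so x divides gcd(z, w).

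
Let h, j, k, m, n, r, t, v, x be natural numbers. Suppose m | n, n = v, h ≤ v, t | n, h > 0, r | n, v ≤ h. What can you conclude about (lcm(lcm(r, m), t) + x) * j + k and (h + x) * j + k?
(lcm(lcm(r, m), t) + x) * j + k ≤ (h + x) * j + k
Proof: v ≤ h and h ≤ v, thus v = h. From n = v, n = h. Because r | n and m | n, lcm(r, m) | n. t | n, so lcm(lcm(r, m), t) | n. n = h, so lcm(lcm(r, m), t) | h. Since h > 0, lcm(lcm(r, m), t) ≤ h. Then lcm(lcm(r, m), t) + x ≤ h + x. Then (lcm(lcm(r, m), t) + x) * j ≤ (h + x) * j. Then (lcm(lcm(r, m), t) + x) * j + k ≤ (h + x) * j + k.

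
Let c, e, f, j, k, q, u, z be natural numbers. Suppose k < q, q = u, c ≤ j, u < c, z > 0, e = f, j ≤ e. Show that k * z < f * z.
q = u and k < q, hence k < u. u < c, so k < c. e = f and j ≤ e, hence j ≤ f. c ≤ j, so c ≤ f. Since k < c, k < f. z > 0, so k * z < f * z.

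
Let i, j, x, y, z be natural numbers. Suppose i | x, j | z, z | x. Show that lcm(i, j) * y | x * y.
From j | z and z | x, j | x. Since i | x, lcm(i, j) | x. Then lcm(i, j) * y | x * y.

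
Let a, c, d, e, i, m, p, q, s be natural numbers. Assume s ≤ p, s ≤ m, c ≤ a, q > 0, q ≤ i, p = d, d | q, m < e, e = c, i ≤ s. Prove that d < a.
p = d and s ≤ p, so s ≤ d. d | q and q > 0, therefore d ≤ q. q ≤ i, so d ≤ i. Since i ≤ s, d ≤ s. From s ≤ d, s = d. Since s ≤ m, d ≤ m. e = c and m < e, therefore m < c. Since c ≤ a, m < a. Since d ≤ m, d < a.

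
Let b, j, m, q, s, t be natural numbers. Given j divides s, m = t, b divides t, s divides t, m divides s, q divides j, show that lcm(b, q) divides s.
m = t and m divides s, hence t divides s. s divides t, so t = s. Since b divides t, b divides s. Since q divides j and j divides s, q divides s. b divides s, so lcm(b, q) divides s.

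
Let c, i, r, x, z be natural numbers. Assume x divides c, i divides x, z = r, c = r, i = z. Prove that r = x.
From i = z and i divides x, z divides x. z = r, so r divides x. c = r and x divides c, therefore x divides r. Since r divides x, r = x.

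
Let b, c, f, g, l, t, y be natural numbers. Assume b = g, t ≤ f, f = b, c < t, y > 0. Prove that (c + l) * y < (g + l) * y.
From f = b and b = g, f = g. From c < t and t ≤ f, c < f. f = g, so c < g. Then c + l < g + l. y > 0, so (c + l) * y < (g + l) * y.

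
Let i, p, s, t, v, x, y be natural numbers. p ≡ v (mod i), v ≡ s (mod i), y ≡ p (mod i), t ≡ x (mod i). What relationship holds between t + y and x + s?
t + y ≡ x + s (mod i)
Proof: y ≡ p (mod i) and p ≡ v (mod i), therefore y ≡ v (mod i). v ≡ s (mod i), so y ≡ s (mod i). Since t ≡ x (mod i), t + y ≡ x + s (mod i).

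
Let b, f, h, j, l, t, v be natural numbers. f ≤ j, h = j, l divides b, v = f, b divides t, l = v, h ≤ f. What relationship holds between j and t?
j divides t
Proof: l = v and v = f, so l = f. Because h = j and h ≤ f, j ≤ f. Since f ≤ j, f = j. l = f, so l = j. Because l divides b and b divides t, l divides t. l = j, so j divides t.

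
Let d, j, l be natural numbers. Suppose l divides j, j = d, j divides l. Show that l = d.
Since l divides j and j divides l, l = j. Since j = d, l = d.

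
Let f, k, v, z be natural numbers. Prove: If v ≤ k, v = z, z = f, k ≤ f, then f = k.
Since v = z and z = f, v = f. v ≤ k, so f ≤ k. Since k ≤ f, f = k.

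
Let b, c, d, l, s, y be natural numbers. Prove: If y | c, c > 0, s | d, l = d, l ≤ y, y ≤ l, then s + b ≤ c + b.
y ≤ l and l ≤ y, thus y = l. Because l = d, y = d. Since y | c, d | c. s | d, so s | c. From c > 0, s ≤ c. Then s + b ≤ c + b.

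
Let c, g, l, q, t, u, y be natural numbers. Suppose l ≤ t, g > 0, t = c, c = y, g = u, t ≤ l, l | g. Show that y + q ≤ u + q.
Since l ≤ t and t ≤ l, l = t. t = c and c = y, thus t = y. l = t, so l = y. l | g, so y | g. Since g > 0, y ≤ g. Since g = u, y ≤ u. Then y + q ≤ u + q.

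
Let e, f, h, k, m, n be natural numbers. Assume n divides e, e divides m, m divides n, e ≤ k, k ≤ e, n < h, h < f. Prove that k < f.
e divides m and m divides n, hence e divides n. n divides e, so n = e. From e ≤ k and k ≤ e, e = k. Since n = e, n = k. Since n < h, k < h. Since h < f, k < f.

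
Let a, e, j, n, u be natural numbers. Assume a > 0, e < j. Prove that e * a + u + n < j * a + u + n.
From e < j and a > 0, by multiplying by a positive, e * a < j * a. Then e * a + u < j * a + u. Then e * a + u + n < j * a + u + n.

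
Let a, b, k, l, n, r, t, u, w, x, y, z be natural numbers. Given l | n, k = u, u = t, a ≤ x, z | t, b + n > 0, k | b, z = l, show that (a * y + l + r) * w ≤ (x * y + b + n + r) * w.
Since a ≤ x, a * y ≤ x * y. z = l and z | t, therefore l | t. Because k = u and u = t, k = t. Since k | b, t | b. Because l | t, l | b. l | n, so l | b + n. Since b + n > 0, l ≤ b + n. Then l + r ≤ b + n + r. a * y ≤ x * y, so a * y + l + r ≤ x * y + b + n + r. Then (a * y + l + r) * w ≤ (x * y + b + n + r) * w.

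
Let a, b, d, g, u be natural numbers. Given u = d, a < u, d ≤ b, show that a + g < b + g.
u = d and a < u, so a < d. d ≤ b, so a < b. Then a + g < b + g.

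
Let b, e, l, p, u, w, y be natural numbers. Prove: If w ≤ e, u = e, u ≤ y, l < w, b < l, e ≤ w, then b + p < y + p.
w ≤ e and e ≤ w, hence w = e. b < l and l < w, so b < w. Since w = e, b < e. u = e and u ≤ y, hence e ≤ y. b < e, so b < y. Then b + p < y + p.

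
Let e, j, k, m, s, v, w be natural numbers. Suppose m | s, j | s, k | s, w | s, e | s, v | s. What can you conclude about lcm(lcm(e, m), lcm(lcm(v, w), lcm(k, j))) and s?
lcm(lcm(e, m), lcm(lcm(v, w), lcm(k, j))) | s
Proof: Because e | s and m | s, lcm(e, m) | s. v | s and w | s, so lcm(v, w) | s. k | s and j | s, thus lcm(k, j) | s. Because lcm(v, w) | s, lcm(lcm(v, w), lcm(k, j)) | s. Since lcm(e, m) | s, lcm(lcm(e, m), lcm(lcm(v, w), lcm(k, j))) | s.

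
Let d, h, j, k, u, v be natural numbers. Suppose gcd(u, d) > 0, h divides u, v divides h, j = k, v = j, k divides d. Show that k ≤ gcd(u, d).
v = j and j = k, so v = k. v divides h and h divides u, therefore v divides u. Since v = k, k divides u. Since k divides d, k divides gcd(u, d). gcd(u, d) > 0, so k ≤ gcd(u, d).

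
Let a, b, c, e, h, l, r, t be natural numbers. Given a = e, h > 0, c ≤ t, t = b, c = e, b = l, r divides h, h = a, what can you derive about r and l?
r ≤ l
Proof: Because h = a and a = e, h = e. r divides h and h > 0, thus r ≤ h. Because h = e, r ≤ e. Because t = b and c ≤ t, c ≤ b. Since c = e, e ≤ b. Since r ≤ e, r ≤ b. Since b = l, r ≤ l.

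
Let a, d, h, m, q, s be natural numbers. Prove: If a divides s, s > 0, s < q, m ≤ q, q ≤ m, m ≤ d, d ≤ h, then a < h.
a divides s and s > 0, so a ≤ s. Since s < q, a < q. Since m ≤ q and q ≤ m, m = q. m ≤ d and d ≤ h, thus m ≤ h. m = q, so q ≤ h. Since a < q, a < h.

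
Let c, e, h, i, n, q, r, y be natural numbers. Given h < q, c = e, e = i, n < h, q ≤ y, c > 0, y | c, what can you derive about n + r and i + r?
n + r < i + r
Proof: c = e and e = i, thus c = i. n < h and h < q, so n < q. From y | c and c > 0, y ≤ c. q ≤ y, so q ≤ c. n < q, so n < c. c = i, so n < i. Then n + r < i + r.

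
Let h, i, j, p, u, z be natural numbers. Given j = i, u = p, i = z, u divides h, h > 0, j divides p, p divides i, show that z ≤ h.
Because j = i and j divides p, i divides p. Since p divides i, p = i. u = p, so u = i. Since i = z, u = z. From u divides h and h > 0, u ≤ h. Because u = z, z ≤ h.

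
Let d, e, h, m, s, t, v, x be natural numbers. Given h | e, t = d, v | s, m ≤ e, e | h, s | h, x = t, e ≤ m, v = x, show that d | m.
x = t and t = d, so x = d. h | e and e | h, hence h = e. e ≤ m and m ≤ e, so e = m. h = e, so h = m. Because v | s and s | h, v | h. h = m, so v | m. v = x, so x | m. Since x = d, d | m.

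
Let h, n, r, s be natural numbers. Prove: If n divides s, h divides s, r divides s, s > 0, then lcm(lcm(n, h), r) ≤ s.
n divides s and h divides s, therefore lcm(n, h) divides s. From r divides s, lcm(lcm(n, h), r) divides s. s > 0, so lcm(lcm(n, h), r) ≤ s.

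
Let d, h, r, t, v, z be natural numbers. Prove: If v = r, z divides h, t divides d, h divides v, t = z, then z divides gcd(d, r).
t = z and t divides d, therefore z divides d. z divides h and h divides v, therefore z divides v. Since v = r, z divides r. Since z divides d, z divides gcd(d, r).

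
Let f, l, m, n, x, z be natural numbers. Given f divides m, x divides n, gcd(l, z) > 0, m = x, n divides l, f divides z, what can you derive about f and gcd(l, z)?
f ≤ gcd(l, z)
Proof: m = x and f divides m, thus f divides x. Because x divides n, f divides n. n divides l, so f divides l. f divides z, so f divides gcd(l, z). Because gcd(l, z) > 0, f ≤ gcd(l, z).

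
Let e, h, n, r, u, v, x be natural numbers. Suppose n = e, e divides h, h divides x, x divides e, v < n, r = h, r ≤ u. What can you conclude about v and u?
v < u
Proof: h divides x and x divides e, thus h divides e. Since e divides h, e = h. From n = e and v < n, v < e. Since e = h, v < h. r = h and r ≤ u, thus h ≤ u. v < h, so v < u.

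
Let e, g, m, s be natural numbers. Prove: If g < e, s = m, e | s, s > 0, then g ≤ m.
Since e | s and s > 0, e ≤ s. s = m, so e ≤ m. Since g < e, g < m. Then g ≤ m.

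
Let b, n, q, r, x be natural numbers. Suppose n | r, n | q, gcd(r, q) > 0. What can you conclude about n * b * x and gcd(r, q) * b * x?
n * b * x ≤ gcd(r, q) * b * x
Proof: n | r and n | q, therefore n | gcd(r, q). Since gcd(r, q) > 0, n ≤ gcd(r, q). Then n * b ≤ gcd(r, q) * b. Then n * b * x ≤ gcd(r, q) * b * x.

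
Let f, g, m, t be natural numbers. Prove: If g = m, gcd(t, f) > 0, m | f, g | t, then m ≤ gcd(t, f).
Since g = m and g | t, m | t. From m | f, m | gcd(t, f). gcd(t, f) > 0, so m ≤ gcd(t, f).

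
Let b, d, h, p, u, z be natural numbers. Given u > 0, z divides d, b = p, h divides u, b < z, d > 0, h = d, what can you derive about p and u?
p < u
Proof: b = p and b < z, thus p < z. z divides d and d > 0, therefore z ≤ d. h = d and h divides u, hence d divides u. Since u > 0, d ≤ u. z ≤ d, so z ≤ u. Because p < z, p < u.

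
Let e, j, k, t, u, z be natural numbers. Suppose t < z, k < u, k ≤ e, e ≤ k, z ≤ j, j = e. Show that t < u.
e ≤ k and k ≤ e, therefore e = k. j = e, so j = k. t < z and z ≤ j, so t < j. Since j = k, t < k. k < u, so t < u.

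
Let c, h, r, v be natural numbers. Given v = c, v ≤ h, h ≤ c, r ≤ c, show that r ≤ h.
From v = c and v ≤ h, c ≤ h. h ≤ c, so c = h. r ≤ c, so r ≤ h.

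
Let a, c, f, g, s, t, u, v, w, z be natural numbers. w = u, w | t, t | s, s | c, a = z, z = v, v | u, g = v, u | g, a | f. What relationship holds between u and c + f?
u | c + f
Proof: w | t and t | s, hence w | s. w = u, so u | s. s | c, so u | c. Since a = z and z = v, a = v. Since g = v and u | g, u | v. v | u, so v = u. a = v, so a = u. a | f, so u | f. Since u | c, u | c + f.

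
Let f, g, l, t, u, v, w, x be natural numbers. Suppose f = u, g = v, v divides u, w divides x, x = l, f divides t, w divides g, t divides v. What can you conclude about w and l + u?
w divides l + u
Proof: x = l and w divides x, therefore w divides l. f divides t and t divides v, so f divides v. f = u, so u divides v. Since v divides u, v = u. Since g = v, g = u. Since w divides g, w divides u. w divides l, so w divides l + u.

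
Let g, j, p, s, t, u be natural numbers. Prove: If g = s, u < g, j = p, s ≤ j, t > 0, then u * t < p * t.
Since g = s and u < g, u < s. j = p and s ≤ j, hence s ≤ p. From u < s, u < p. Since t > 0, by multiplying by a positive, u * t < p * t.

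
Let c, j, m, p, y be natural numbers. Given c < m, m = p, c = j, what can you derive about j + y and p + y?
j + y < p + y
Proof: Since c = j and c < m, j < m. Because m = p, j < p. Then j + y < p + y.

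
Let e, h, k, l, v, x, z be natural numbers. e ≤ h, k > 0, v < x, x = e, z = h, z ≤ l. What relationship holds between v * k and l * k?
v * k < l * k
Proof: x = e and v < x, so v < e. Since e ≤ h, v < h. Since z = h and z ≤ l, h ≤ l. Since v < h, v < l. Since k > 0, by multiplying by a positive, v * k < l * k.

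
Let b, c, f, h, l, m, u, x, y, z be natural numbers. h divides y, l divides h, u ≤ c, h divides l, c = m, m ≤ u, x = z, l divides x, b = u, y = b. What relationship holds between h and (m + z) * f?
h divides (m + z) * f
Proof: Because y = b and b = u, y = u. From c = m and u ≤ c, u ≤ m. m ≤ u, so u = m. From y = u, y = m. Because h divides y, h divides m. l divides h and h divides l, therefore l = h. x = z and l divides x, therefore l divides z. Since l = h, h divides z. Since h divides m, h divides m + z. Then h divides (m + z) * f.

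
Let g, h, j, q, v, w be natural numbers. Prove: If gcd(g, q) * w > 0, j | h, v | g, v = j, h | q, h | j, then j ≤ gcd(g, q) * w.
Because v = j and v | g, j | g. h | j and j | h, therefore h = j. h | q, so j | q. From j | g, j | gcd(g, q). Then j | gcd(g, q) * w. gcd(g, q) * w > 0, so j ≤ gcd(g, q) * w.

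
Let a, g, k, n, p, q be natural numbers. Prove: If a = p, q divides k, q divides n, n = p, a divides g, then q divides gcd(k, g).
Since n = p and q divides n, q divides p. Because a = p and a divides g, p divides g. q divides p, so q divides g. Since q divides k, q divides gcd(k, g).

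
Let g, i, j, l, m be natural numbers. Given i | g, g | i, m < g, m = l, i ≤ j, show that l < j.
Because i | g and g | i, i = g. i ≤ j, so g ≤ j. Since m < g, m < j. m = l, so l < j.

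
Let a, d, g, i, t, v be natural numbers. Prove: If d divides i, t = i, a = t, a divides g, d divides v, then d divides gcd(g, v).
a = t and a divides g, thus t divides g. t = i, so i divides g. Since d divides i, d divides g. d divides v, so d divides gcd(g, v).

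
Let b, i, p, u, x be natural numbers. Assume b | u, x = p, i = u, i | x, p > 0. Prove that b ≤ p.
Since i = u and i | x, u | x. Since x = p, u | p. b | u, so b | p. Because p > 0, b ≤ p.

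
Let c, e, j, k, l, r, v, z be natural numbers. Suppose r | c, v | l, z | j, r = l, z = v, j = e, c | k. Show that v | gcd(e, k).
Because j = e and z | j, z | e. z = v, so v | e. Because r = l and r | c, l | c. Since v | l, v | c. c | k, so v | k. Because v | e, v | gcd(e, k).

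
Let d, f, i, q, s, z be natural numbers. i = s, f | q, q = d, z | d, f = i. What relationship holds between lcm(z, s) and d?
lcm(z, s) | d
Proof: f = i and i = s, thus f = s. f | q, so s | q. Since q = d, s | d. z | d, so lcm(z, s) | d.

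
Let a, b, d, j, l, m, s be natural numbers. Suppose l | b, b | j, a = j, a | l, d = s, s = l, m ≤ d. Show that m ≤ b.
Since a = j and a | l, j | l. b | j, so b | l. l | b, so l = b. Because d = s and s = l, d = l. Since m ≤ d, m ≤ l. Since l = b, m ≤ b.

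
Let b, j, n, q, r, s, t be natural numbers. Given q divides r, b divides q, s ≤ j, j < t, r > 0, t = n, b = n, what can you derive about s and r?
s < r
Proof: From t = n and j < t, j < n. From b divides q and q divides r, b divides r. Since b = n, n divides r. Since r > 0, n ≤ r. Since j < n, j < r. From s ≤ j, s < r.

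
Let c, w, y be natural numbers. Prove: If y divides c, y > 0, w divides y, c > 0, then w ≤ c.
w divides y and y > 0, so w ≤ y. y divides c and c > 0, so y ≤ c. Since w ≤ y, w ≤ c.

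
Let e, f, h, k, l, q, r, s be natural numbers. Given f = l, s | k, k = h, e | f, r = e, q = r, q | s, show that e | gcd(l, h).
From f = l and e | f, e | l. q = r and q | s, therefore r | s. k = h and s | k, hence s | h. Since r | s, r | h. r = e, so e | h. Since e | l, e | gcd(l, h).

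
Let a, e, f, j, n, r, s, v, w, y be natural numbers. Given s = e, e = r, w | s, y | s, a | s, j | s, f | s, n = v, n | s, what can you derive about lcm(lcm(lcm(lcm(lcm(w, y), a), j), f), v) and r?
lcm(lcm(lcm(lcm(lcm(w, y), a), j), f), v) | r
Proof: From s = e and e = r, s = r. From w | s and y | s, lcm(w, y) | s. Since a | s, lcm(lcm(w, y), a) | s. j | s, so lcm(lcm(lcm(w, y), a), j) | s. f | s, so lcm(lcm(lcm(lcm(w, y), a), j), f) | s. n = v and n | s, so v | s. lcm(lcm(lcm(lcm(w, y), a), j), f) | s, so lcm(lcm(lcm(lcm(lcm(w, y), a), j), f), v) | s. Since s = r, lcm(lcm(lcm(lcm(lcm(w, y), a), j), f), v) | r.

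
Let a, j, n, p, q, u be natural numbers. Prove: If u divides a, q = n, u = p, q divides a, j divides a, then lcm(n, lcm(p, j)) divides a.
q = n and q divides a, thus n divides a. Since u = p and u divides a, p divides a. From j divides a, lcm(p, j) divides a. Since n divides a, lcm(n, lcm(p, j)) divides a.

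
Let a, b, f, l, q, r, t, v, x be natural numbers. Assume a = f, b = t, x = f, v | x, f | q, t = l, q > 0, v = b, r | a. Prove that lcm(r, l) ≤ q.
a = f and r | a, hence r | f. From b = t and t = l, b = l. v = b and v | x, thus b | x. b = l, so l | x. x = f, so l | f. r | f, so lcm(r, l) | f. Since f | q, lcm(r, l) | q. q > 0, so lcm(r, l) ≤ q.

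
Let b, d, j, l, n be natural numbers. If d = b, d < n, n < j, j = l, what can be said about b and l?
b < l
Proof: d < n and n < j, so d < j. d = b, so b < j. From j = l, b < l.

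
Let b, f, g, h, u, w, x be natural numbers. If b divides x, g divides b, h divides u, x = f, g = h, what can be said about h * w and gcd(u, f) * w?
h * w divides gcd(u, f) * w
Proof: g = h and g divides b, so h divides b. Since b divides x, h divides x. x = f, so h divides f. h divides u, so h divides gcd(u, f). Then h * w divides gcd(u, f) * w.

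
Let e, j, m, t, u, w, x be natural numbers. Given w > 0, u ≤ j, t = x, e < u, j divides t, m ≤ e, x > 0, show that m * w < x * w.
m ≤ e and e < u, thus m < u. From t = x and j divides t, j divides x. Since x > 0, j ≤ x. u ≤ j, so u ≤ x. m < u, so m < x. Since w > 0, by multiplying by a positive, m * w < x * w.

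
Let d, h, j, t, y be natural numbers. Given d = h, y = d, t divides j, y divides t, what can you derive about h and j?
h divides j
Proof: y = d and d = h, therefore y = h. y divides t, so h divides t. Since t divides j, h divides j.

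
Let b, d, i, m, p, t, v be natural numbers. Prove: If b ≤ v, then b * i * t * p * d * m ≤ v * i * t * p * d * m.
b ≤ v, so b * i ≤ v * i. Then b * i * t ≤ v * i * t. Then b * i * t * p ≤ v * i * t * p. Then b * i * t * p * d ≤ v * i * t * p * d. Then b * i * t * p * d * m ≤ v * i * t * p * d * m.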